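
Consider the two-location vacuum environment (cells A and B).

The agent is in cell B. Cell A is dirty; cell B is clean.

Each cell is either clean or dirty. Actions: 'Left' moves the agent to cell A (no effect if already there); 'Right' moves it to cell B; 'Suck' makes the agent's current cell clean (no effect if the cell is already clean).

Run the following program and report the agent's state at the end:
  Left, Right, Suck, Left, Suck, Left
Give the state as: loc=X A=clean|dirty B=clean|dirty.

t=1 Left ⇒ loc=A A=dirty B=clean
t=2 Right ⇒ loc=B A=dirty B=clean
t=3 Suck ⇒ loc=B A=dirty B=clean
t=4 Left ⇒ loc=A A=dirty B=clean
t=5 Suck ⇒ loc=A A=clean B=clean
t=6 Left ⇒ loc=A A=clean B=clean

loc=A A=clean B=clean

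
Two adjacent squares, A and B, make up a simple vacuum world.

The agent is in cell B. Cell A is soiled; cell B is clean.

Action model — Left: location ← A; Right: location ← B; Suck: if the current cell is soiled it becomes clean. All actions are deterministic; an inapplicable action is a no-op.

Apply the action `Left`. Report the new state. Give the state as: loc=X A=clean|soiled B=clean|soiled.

loc=A A=soiled B=clean

start: loc=B A=soiled B=clean
1) do Left; now loc=A A=soiled B=clean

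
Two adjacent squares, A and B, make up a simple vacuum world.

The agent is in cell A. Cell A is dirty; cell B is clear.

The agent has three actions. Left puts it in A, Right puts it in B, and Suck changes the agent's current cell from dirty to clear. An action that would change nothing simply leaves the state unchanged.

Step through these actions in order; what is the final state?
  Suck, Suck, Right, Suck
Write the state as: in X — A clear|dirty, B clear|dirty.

[1] after Suck: in A — A clear, B clear
[2] after Suck: in A — A clear, B clear
[3] after Right: in B — A clear, B clear
[4] after Suck: in B — A clear, B clear

in B — A clear, B clear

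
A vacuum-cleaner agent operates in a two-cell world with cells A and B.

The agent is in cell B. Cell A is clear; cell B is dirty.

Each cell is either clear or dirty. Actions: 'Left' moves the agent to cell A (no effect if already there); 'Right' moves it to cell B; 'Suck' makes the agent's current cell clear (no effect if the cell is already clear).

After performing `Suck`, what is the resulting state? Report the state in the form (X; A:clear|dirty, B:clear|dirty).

start: (B; A:clear, B:dirty)
1. Suck → (B; A:clear, B:clear)

(B; A:clear, B:clear)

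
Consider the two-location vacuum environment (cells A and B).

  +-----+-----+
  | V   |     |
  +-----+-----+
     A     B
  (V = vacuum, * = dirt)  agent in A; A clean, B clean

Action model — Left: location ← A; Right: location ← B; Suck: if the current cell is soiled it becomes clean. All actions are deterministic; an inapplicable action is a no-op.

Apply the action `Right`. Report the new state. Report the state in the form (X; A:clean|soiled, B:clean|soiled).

start: (A; A:clean, B:clean)
Right (#1): (B; A:clean, B:clean)

(B; A:clean, B:clean)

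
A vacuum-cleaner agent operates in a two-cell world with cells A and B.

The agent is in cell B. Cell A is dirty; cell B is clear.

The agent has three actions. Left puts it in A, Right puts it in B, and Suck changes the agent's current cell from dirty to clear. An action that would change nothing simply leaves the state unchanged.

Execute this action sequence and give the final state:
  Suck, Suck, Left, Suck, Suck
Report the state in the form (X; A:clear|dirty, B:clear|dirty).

(A; A:clear, B:clear)

t=1 Suck ⇒ (B; A:dirty, B:clear)
t=2 Suck ⇒ (B; A:dirty, B:clear)
t=3 Left ⇒ (A; A:dirty, B:clear)
t=4 Suck ⇒ (A; A:clear, B:clear)
t=5 Suck ⇒ (A; A:clear, B:clear)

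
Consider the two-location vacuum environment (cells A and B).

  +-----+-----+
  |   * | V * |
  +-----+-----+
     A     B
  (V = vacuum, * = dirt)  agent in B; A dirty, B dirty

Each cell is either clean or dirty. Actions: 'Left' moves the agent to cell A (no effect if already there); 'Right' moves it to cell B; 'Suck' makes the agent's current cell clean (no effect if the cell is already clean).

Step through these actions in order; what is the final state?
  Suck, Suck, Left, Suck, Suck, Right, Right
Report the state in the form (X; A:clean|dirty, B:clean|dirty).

(B; A:clean, B:clean)

Suck (#1): (B; A:dirty, B:clean)
Suck (#2): (B; A:dirty, B:clean)
Left (#3): (A; A:dirty, B:clean)
Suck (#4): (A; A:clean, B:clean)
Suck (#5): (A; A:clean, B:clean)
Right (#6): (B; A:clean, B:clean)
Right (#7): (B; A:clean, B:clean)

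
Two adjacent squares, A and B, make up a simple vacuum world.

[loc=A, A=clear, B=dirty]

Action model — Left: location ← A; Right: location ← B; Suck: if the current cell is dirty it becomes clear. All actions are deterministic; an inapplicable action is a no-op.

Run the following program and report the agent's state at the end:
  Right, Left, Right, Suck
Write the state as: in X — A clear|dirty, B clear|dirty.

in B — A clear, B clear

t=1 Right ⇒ in B — A clear, B dirty
t=2 Left ⇒ in A — A clear, B dirty
t=3 Right ⇒ in B — A clear, B dirty
t=4 Suck ⇒ in B — A clear, B clear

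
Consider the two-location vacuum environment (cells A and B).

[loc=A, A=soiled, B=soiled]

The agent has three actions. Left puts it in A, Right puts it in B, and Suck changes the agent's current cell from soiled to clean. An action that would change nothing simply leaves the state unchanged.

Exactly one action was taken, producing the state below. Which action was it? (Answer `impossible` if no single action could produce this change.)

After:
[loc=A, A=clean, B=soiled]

Suck

try  Left: loc=A A=soiled B=soiled
try Right: loc=B A=soiled B=soiled
try  Suck: loc=A A=clean B=soiled  ← match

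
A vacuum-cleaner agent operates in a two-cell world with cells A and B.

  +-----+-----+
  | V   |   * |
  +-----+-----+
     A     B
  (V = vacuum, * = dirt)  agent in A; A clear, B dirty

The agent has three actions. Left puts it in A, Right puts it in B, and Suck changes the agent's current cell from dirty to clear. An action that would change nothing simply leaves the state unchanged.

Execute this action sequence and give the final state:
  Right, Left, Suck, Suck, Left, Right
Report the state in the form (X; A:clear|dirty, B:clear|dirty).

(B; A:clear, B:dirty)

step 1/6 (Right): (B; A:clear, B:dirty)
step 2/6 (Left): (A; A:clear, B:dirty)
step 3/6 (Suck): (A; A:clear, B:dirty)
step 4/6 (Suck): (A; A:clear, B:dirty)
step 5/6 (Left): (A; A:clear, B:dirty)
step 6/6 (Right): (B; A:clear, B:dirty)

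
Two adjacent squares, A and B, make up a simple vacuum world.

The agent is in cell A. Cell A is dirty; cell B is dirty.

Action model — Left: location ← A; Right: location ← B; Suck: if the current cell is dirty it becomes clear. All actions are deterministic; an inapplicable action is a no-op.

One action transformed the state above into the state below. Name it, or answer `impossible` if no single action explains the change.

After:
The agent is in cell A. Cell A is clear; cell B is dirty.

Suck

try  Left: (A; A:dirty, B:dirty)
try Right: (B; A:dirty, B:dirty)
try  Suck: (A; A:clear, B:dirty)  ← match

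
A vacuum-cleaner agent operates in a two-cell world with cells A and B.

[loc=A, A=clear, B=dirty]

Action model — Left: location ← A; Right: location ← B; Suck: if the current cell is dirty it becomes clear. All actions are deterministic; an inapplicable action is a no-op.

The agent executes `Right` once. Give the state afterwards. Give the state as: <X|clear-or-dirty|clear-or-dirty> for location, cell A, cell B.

<B|clear|dirty>

start: <A|clear|dirty>
step 1/1 (Right): <B|clear|dirty>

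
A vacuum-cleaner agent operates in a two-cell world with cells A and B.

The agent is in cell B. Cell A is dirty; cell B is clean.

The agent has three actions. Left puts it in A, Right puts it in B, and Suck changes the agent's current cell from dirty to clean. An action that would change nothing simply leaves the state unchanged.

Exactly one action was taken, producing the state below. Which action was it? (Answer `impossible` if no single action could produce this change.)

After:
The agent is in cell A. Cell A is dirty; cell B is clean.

Left

try  Left: <A|dirty|clean>  ← match
try Right: <B|dirty|clean>
try  Suck: <B|dirty|clean>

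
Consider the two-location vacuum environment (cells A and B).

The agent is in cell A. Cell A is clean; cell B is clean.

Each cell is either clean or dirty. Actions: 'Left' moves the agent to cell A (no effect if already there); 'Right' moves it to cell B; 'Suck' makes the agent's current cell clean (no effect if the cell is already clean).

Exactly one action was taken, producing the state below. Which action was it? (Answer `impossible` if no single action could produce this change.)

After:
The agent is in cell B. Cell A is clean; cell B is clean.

Right

try  Left: loc=A A=clean B=clean
try Right: loc=B A=clean B=clean  ← match
try  Suck: loc=A A=clean B=clean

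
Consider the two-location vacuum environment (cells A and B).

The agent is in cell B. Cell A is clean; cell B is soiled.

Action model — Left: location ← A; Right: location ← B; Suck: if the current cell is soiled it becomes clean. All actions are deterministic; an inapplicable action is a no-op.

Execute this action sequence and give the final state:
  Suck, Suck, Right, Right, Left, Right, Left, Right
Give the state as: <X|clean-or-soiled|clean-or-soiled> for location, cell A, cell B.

<B|clean|clean>

1) do Suck; now <B|clean|clean>
2) do Suck; now <B|clean|clean>
3) do Right; now <B|clean|clean>
4) do Right; now <B|clean|clean>
5) do Left; now <A|clean|clean>
6) do Right; now <B|clean|clean>
7) do Left; now <A|clean|clean>
8) do Right; now <B|clean|clean>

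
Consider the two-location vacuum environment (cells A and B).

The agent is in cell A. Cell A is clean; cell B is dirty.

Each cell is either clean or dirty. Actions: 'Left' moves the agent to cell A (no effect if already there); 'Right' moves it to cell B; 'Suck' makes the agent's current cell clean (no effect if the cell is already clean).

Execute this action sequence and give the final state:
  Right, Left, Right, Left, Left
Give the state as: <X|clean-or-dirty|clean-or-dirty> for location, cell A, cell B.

<A|clean|dirty>

t=1 Right ⇒ <B|clean|dirty>
t=2 Left ⇒ <A|clean|dirty>
t=3 Right ⇒ <B|clean|dirty>
t=4 Left ⇒ <A|clean|dirty>
t=5 Left ⇒ <A|clean|dirty>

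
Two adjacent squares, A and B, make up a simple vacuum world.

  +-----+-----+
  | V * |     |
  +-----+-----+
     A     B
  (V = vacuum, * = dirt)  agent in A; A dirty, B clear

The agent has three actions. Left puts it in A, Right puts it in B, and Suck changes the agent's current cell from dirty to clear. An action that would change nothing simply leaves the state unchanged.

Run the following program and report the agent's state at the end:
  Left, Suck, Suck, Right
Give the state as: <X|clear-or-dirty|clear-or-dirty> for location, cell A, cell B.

1. Left → <A|dirty|clear>
2. Suck → <A|clear|clear>
3. Suck → <A|clear|clear>
4. Right → <B|clear|clear>

<B|clear|clear>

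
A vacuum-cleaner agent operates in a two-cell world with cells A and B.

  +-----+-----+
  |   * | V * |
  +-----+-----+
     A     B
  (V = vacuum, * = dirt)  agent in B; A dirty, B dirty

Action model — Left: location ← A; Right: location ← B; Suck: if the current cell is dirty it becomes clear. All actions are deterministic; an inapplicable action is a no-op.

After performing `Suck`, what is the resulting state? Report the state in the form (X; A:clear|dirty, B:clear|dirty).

start: (B; A:dirty, B:dirty)
Suck (#1): (B; A:dirty, B:clear)

(B; A:dirty, B:clear)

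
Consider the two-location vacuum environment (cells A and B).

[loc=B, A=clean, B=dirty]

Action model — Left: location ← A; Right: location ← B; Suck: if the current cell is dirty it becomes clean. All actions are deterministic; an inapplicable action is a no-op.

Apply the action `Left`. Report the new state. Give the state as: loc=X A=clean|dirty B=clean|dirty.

start: loc=B A=clean B=dirty
1. Left → loc=A A=clean B=dirty

loc=A A=clean B=dirty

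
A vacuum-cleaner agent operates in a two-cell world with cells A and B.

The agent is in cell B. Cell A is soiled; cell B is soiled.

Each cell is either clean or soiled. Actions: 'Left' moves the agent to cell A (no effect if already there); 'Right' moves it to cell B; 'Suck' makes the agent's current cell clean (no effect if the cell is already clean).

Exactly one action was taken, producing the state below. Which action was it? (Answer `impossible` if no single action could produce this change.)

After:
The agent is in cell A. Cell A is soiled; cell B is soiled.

Left

try  Left: (A; A:soiled, B:soiled)  ← match
try Right: (B; A:soiled, B:soiled)
try  Suck: (B; A:soiled, B:clean)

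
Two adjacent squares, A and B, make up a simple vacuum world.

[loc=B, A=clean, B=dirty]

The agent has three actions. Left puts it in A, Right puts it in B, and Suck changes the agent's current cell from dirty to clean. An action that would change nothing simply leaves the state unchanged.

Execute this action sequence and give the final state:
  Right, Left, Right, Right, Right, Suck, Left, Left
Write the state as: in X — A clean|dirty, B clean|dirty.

t=1 Right ⇒ in B — A clean, B dirty
t=2 Left ⇒ in A — A clean, B dirty
t=3 Right ⇒ in B — A clean, B dirty
t=4 Right ⇒ in B — A clean, B dirty
t=5 Right ⇒ in B — A clean, B dirty
t=6 Suck ⇒ in B — A clean, B clean
t=7 Left ⇒ in A — A clean, B clean
t=8 Left ⇒ in A — A clean, B clean

in A — A clean, B clean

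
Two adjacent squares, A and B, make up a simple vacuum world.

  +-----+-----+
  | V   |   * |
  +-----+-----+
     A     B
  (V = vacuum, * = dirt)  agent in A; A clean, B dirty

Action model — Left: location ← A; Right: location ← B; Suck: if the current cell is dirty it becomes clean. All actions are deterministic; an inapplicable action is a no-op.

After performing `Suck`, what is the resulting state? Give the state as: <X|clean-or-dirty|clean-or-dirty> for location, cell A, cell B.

start: <A|clean|dirty>
t=1 Suck ⇒ <A|clean|dirty>

<A|clean|dirty>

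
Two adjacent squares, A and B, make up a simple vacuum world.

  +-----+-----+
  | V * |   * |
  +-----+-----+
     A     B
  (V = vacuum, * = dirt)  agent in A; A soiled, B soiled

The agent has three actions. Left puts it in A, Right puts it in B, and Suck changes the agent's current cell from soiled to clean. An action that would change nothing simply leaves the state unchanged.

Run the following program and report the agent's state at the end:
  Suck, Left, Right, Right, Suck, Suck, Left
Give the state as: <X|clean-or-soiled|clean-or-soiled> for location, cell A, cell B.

1) do Suck; now <A|clean|soiled>
2) do Left; now <A|clean|soiled>
3) do Right; now <B|clean|soiled>
4) do Right; now <B|clean|soiled>
5) do Suck; now <B|clean|clean>
6) do Suck; now <B|clean|clean>
7) do Left; now <A|clean|clean>

<A|clean|clean>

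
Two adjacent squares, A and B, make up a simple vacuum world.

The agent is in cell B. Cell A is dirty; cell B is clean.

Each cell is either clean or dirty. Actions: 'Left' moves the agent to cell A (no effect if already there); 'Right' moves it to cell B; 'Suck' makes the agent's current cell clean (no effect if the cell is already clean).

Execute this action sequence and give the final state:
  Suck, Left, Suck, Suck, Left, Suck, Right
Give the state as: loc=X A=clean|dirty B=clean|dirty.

1. Suck → loc=B A=dirty B=clean
2. Left → loc=A A=dirty B=clean
3. Suck → loc=A A=clean B=clean
4. Suck → loc=A A=clean B=clean
5. Left → loc=A A=clean B=clean
6. Suck → loc=A A=clean B=clean
7. Right → loc=B A=clean B=clean

loc=B A=clean B=clean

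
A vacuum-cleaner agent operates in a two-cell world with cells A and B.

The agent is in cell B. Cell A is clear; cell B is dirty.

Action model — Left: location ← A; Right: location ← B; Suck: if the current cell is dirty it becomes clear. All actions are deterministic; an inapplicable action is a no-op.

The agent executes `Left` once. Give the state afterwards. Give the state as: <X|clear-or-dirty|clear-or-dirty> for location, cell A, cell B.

start: <B|clear|dirty>
[1] after Left: <A|clear|dirty>

<A|clear|dirty>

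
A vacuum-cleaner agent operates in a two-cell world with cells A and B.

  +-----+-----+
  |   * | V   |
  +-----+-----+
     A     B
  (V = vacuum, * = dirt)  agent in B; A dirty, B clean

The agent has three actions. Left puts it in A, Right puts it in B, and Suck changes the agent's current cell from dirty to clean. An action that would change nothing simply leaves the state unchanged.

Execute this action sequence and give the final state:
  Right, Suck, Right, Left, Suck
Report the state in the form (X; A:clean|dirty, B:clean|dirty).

t=1 Right ⇒ (B; A:dirty, B:clean)
t=2 Suck ⇒ (B; A:dirty, B:clean)
t=3 Right ⇒ (B; A:dirty, B:clean)
t=4 Left ⇒ (A; A:dirty, B:clean)
t=5 Suck ⇒ (A; A:clean, B:clean)

(A; A:clean, B:clean)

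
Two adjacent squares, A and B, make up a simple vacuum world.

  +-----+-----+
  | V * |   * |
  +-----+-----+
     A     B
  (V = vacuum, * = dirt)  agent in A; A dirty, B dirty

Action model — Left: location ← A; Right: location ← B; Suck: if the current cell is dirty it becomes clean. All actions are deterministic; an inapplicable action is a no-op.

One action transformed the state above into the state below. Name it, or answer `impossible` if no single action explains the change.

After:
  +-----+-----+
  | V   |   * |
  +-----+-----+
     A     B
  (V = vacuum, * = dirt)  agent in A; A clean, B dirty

try  Left: (A; A:dirty, B:dirty)
try Right: (B; A:dirty, B:dirty)
try  Suck: (A; A:clean, B:dirty)  ← match

Suck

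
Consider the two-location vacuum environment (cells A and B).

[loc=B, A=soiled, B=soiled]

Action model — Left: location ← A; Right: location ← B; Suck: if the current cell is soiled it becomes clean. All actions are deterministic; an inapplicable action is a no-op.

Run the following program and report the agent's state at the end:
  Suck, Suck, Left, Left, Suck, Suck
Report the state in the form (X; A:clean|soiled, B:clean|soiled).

[1] after Suck: (B; A:soiled, B:clean)
[2] after Suck: (B; A:soiled, B:clean)
[3] after Left: (A; A:soiled, B:clean)
[4] after Left: (A; A:soiled, B:clean)
[5] after Suck: (A; A:clean, B:clean)
[6] after Suck: (A; A:clean, B:clean)

(A; A:clean, B:clean)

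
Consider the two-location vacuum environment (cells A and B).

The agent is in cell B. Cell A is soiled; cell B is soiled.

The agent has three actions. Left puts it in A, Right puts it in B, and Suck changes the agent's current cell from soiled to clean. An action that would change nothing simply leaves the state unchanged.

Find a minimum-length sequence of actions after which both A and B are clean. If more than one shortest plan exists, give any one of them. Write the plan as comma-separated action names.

Suck, Left, Suck

step 1/3 (Suck): <B|soiled|clean>
step 2/3 (Left): <A|soiled|clean>
step 3/3 (Suck): <A|clean|clean>
min 3: Suck B + move + Suck A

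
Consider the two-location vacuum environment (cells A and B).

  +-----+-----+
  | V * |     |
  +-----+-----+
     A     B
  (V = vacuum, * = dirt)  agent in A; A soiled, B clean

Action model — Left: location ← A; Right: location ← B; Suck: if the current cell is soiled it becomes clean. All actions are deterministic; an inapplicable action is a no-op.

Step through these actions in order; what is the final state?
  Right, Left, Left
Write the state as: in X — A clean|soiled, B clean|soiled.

in A — A soiled, B clean

1. Right → in B — A soiled, B clean
2. Left → in A — A soiled, B clean
3. Left → in A — A soiled, B clean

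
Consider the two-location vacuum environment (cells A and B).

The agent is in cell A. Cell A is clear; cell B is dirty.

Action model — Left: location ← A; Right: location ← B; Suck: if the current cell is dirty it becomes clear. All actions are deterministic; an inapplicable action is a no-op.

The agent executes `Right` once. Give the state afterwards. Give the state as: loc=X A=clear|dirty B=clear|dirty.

start: loc=A A=clear B=dirty
[1] after Right: loc=B A=clear B=dirty

loc=B A=clear B=dirty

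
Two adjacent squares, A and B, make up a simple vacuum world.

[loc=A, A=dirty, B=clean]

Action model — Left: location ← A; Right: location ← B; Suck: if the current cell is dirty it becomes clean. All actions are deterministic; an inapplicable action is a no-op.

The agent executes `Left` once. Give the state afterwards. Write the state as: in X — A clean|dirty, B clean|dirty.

in A — A dirty, B clean

start: in A — A dirty, B clean
step 1/1 (Left): in A — A dirty, B clean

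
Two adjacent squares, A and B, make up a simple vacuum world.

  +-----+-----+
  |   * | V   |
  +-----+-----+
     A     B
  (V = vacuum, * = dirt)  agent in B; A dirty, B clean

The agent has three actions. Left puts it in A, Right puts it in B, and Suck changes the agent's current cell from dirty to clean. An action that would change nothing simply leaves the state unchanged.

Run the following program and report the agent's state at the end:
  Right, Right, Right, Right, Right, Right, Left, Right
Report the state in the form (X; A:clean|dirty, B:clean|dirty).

(B; A:dirty, B:clean)

Right (#1): (B; A:dirty, B:clean)
Right (#2): (B; A:dirty, B:clean)
Right (#3): (B; A:dirty, B:clean)
Right (#4): (B; A:dirty, B:clean)
Right (#5): (B; A:dirty, B:clean)
Right (#6): (B; A:dirty, B:clean)
Left (#7): (A; A:dirty, B:clean)
Right (#8): (B; A:dirty, B:clean)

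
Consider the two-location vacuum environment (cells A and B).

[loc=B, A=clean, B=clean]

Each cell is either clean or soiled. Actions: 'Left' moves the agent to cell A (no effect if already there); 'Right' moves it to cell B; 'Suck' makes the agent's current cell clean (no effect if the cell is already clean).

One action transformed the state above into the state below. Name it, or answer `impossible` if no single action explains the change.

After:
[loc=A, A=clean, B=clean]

try  Left: <A|clean|clean>  ← match
try Right: <B|clean|clean>
try  Suck: <B|clean|clean>

Left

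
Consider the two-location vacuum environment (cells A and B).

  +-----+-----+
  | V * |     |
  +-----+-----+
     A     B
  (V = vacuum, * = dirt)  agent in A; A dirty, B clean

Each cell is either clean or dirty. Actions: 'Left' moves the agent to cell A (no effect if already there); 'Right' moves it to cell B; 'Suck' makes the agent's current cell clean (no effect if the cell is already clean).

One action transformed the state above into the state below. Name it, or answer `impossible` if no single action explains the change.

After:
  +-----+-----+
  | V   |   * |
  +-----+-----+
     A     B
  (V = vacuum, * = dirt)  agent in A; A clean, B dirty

try  Left: <A|dirty|clean>
try Right: <B|dirty|clean>
try  Suck: <A|clean|clean>
no single action produces the after-state

impossible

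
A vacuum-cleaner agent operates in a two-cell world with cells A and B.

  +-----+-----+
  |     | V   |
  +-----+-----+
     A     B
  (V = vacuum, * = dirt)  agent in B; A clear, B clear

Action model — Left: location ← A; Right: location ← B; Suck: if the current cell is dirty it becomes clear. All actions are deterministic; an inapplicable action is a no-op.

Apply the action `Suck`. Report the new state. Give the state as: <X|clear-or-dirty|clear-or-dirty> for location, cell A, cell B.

<B|clear|clear>

start: <B|clear|clear>
t=1 Suck ⇒ <B|clear|clear>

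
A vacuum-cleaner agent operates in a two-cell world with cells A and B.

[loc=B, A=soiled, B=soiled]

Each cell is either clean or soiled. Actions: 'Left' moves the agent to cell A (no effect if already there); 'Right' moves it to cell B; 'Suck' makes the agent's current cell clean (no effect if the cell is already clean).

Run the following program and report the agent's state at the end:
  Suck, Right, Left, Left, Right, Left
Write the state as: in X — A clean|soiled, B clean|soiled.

in A — A soiled, B clean

1) do Suck; now in B — A soiled, B clean
2) do Right; now in B — A soiled, B clean
3) do Left; now in A — A soiled, B clean
4) do Left; now in A — A soiled, B clean
5) do Right; now in B — A soiled, B clean
6) do Left; now in A — A soiled, B clean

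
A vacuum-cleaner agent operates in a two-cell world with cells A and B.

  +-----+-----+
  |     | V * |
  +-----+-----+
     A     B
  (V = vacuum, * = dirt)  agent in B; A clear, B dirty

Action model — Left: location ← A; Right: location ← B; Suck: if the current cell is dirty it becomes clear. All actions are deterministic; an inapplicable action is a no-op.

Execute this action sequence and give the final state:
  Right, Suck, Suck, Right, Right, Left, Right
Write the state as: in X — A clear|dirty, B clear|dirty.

Right (#1): in B — A clear, B dirty
Suck (#2): in B — A clear, B clear
Suck (#3): in B — A clear, B clear
Right (#4): in B — A clear, B clear
Right (#5): in B — A clear, B clear
Left (#6): in A — A clear, B clear
Right (#7): in B — A clear, B clear

in B — A clear, B clear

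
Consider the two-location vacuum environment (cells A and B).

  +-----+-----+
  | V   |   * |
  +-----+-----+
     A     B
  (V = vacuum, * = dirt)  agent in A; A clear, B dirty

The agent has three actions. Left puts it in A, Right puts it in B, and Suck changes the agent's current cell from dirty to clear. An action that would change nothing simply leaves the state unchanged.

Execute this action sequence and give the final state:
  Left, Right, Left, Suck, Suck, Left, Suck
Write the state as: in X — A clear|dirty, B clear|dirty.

in A — A clear, B dirty

step 1/7 (Left): in A — A clear, B dirty
step 2/7 (Right): in B — A clear, B dirty
step 3/7 (Left): in A — A clear, B dirty
step 4/7 (Suck): in A — A clear, B dirty
step 5/7 (Suck): in A — A clear, B dirty
step 6/7 (Left): in A — A clear, B dirty
step 7/7 (Suck): in A — A clear, B dirty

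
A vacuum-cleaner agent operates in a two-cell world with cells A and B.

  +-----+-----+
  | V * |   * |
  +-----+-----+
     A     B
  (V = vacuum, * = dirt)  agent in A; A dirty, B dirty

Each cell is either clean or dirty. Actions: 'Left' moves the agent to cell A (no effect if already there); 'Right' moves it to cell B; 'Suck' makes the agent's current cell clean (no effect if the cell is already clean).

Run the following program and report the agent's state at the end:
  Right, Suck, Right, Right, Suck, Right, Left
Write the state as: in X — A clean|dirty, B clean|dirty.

[1] after Right: in B — A dirty, B dirty
[2] after Suck: in B — A dirty, B clean
[3] after Right: in B — A dirty, B clean
[4] after Right: in B — A dirty, B clean
[5] after Suck: in B — A dirty, B clean
[6] after Right: in B — A dirty, B clean
[7] after Left: in A — A dirty, B clean

in A — A dirty, B clean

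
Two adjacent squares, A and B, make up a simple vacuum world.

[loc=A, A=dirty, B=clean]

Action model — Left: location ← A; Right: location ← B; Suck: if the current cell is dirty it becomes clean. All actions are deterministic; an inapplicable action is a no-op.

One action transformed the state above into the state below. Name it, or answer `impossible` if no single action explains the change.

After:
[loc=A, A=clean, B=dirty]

impossible

try  Left: in A — A dirty, B clean
try Right: in B — A dirty, B clean
try  Suck: in A — A clean, B clean
no single action produces the after-state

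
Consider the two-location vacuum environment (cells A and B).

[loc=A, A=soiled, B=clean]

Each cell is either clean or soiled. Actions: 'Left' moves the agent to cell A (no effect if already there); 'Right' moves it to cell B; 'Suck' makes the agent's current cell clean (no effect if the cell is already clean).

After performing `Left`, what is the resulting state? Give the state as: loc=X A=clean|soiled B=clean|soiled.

start: loc=A A=soiled B=clean
1) do Left; now loc=A A=soiled B=clean

loc=A A=soiled B=clean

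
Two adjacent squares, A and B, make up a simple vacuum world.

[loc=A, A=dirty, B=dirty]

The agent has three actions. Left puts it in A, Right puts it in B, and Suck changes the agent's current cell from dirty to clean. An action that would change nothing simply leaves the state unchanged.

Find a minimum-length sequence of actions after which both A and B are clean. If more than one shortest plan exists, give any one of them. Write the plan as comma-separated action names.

Suck, Right, Suck

1) do Suck; now <A|clean|dirty>
2) do Right; now <B|clean|dirty>
3) do Suck; now <B|clean|clean>
min 3: Suck A + move + Suck B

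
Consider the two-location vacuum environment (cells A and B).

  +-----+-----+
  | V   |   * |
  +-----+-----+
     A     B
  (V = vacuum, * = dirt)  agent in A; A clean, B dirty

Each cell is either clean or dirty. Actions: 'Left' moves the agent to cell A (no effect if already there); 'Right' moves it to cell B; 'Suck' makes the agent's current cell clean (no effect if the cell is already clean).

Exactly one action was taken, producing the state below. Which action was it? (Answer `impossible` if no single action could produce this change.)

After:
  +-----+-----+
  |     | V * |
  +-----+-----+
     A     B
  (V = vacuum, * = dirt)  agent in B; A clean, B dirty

try  Left: (A; A:clean, B:dirty)
try Right: (B; A:clean, B:dirty)  ← match
try  Suck: (A; A:clean, B:dirty)

Right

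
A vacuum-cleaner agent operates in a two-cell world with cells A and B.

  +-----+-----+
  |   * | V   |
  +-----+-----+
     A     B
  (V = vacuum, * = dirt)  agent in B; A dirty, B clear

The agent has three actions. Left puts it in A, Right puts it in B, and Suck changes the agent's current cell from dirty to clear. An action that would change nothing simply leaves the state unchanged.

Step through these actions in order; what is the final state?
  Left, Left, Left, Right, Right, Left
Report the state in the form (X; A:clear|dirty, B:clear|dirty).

[1] after Left: (A; A:dirty, B:clear)
[2] after Left: (A; A:dirty, B:clear)
[3] after Left: (A; A:dirty, B:clear)
[4] after Right: (B; A:dirty, B:clear)
[5] after Right: (B; A:dirty, B:clear)
[6] after Left: (A; A:dirty, B:clear)

(A; A:dirty, B:clear)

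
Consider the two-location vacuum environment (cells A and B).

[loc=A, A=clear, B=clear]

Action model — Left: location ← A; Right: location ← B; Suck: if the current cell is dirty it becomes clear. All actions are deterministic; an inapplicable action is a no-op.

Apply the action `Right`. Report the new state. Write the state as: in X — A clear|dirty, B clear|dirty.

in B — A clear, B clear

start: in A — A clear, B clear
1. Right → in B — A clear, B clear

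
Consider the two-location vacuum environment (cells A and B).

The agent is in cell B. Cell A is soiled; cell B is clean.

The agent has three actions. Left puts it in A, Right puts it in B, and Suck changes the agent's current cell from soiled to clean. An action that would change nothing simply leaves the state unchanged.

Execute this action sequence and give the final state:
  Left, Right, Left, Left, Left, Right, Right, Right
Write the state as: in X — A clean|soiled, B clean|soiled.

in B — A soiled, B clean

[1] after Left: in A — A soiled, B clean
[2] after Right: in B — A soiled, B clean
[3] after Left: in A — A soiled, B clean
[4] after Left: in A — A soiled, B clean
[5] after Left: in A — A soiled, B clean
[6] after Right: in B — A soiled, B clean
[7] after Right: in B — A soiled, B clean
[8] after Right: in B — A soiled, B clean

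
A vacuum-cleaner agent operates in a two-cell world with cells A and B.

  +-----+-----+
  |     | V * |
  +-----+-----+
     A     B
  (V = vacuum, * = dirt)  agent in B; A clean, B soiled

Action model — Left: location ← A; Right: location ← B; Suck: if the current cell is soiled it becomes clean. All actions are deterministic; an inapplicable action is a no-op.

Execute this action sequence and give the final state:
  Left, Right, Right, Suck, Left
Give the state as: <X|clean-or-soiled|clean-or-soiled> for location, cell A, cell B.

<A|clean|clean>

1) do Left; now <A|clean|soiled>
2) do Right; now <B|clean|soiled>
3) do Right; now <B|clean|soiled>
4) do Suck; now <B|clean|clean>
5) do Left; now <A|clean|clean>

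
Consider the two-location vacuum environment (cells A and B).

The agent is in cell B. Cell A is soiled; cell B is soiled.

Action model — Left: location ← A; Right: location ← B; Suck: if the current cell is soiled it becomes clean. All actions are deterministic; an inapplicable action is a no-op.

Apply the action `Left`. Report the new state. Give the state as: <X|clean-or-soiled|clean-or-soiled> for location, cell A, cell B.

start: <B|soiled|soiled>
1. Left → <A|soiled|soiled>

<A|soiled|soiled>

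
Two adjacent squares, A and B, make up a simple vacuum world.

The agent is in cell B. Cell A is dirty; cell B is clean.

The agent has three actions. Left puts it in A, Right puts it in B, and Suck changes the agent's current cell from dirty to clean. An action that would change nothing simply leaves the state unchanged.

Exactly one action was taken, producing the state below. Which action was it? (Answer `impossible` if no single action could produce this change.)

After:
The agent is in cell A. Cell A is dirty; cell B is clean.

try  Left: in A — A dirty, B clean  ← match
try Right: in B — A dirty, B clean
try  Suck: in B — A dirty, B clean

Left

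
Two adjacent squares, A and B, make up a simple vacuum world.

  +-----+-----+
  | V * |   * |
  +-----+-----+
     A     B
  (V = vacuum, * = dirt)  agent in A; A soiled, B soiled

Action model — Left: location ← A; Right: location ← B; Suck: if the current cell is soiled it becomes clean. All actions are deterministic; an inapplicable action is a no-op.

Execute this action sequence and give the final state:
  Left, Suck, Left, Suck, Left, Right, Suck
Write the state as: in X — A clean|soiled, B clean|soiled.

in B — A clean, B clean

[1] after Left: in A — A soiled, B soiled
[2] after Suck: in A — A clean, B soiled
[3] after Left: in A — A clean, B soiled
[4] after Suck: in A — A clean, B soiled
[5] after Left: in A — A clean, B soiled
[6] after Right: in B — A clean, B soiled
[7] after Suck: in B — A clean, B clean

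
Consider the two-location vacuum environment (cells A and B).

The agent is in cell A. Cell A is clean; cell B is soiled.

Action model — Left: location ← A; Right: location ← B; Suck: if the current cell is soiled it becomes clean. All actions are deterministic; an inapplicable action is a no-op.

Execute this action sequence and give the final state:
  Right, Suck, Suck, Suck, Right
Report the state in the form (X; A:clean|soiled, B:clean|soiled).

(B; A:clean, B:clean)

step 1/5 (Right): (B; A:clean, B:soiled)
step 2/5 (Suck): (B; A:clean, B:clean)
step 3/5 (Suck): (B; A:clean, B:clean)
step 4/5 (Suck): (B; A:clean, B:clean)
step 5/5 (Right): (B; A:clean, B:clean)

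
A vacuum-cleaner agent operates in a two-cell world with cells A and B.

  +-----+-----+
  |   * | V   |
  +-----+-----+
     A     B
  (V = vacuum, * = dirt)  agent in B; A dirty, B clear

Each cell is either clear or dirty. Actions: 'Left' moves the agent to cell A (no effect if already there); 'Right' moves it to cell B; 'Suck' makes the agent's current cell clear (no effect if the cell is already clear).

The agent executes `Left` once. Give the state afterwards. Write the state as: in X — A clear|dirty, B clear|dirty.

in A — A dirty, B clear

start: in B — A dirty, B clear
1. Left → in A — A dirty, B clear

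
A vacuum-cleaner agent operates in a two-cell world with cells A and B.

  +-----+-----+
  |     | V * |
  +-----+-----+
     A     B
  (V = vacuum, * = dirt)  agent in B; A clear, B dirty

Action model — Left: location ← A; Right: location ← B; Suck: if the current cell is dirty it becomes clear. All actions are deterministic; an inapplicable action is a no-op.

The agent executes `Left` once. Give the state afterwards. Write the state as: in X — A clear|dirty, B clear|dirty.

start: in B — A clear, B dirty
Left (#1): in A — A clear, B dirty

in A — A clear, B dirty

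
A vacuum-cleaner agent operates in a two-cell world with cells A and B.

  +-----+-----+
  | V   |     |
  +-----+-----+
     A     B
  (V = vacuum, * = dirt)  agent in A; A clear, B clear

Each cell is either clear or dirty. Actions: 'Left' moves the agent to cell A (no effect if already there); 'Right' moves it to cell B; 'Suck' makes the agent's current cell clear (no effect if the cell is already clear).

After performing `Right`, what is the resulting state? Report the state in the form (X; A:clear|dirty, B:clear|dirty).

(B; A:clear, B:clear)

start: (A; A:clear, B:clear)
t=1 Right ⇒ (B; A:clear, B:clear)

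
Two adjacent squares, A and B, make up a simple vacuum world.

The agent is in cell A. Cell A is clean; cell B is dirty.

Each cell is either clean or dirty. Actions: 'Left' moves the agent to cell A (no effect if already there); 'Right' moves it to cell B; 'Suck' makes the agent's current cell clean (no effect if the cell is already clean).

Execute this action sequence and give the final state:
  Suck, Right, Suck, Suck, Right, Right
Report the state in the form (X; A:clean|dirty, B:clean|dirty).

t=1 Suck ⇒ (A; A:clean, B:dirty)
t=2 Right ⇒ (B; A:clean, B:dirty)
t=3 Suck ⇒ (B; A:clean, B:clean)
t=4 Suck ⇒ (B; A:clean, B:clean)
t=5 Right ⇒ (B; A:clean, B:clean)
t=6 Right ⇒ (B; A:clean, B:clean)

(B; A:clean, B:clean)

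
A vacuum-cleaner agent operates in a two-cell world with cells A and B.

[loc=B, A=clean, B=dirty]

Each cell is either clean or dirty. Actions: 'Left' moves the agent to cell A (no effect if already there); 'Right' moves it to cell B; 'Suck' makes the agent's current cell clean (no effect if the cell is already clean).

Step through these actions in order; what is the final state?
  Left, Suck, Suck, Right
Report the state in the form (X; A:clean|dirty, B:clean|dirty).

t=1 Left ⇒ (A; A:clean, B:dirty)
t=2 Suck ⇒ (A; A:clean, B:dirty)
t=3 Suck ⇒ (A; A:clean, B:dirty)
t=4 Right ⇒ (B; A:clean, B:dirty)

(B; A:clean, B:dirty)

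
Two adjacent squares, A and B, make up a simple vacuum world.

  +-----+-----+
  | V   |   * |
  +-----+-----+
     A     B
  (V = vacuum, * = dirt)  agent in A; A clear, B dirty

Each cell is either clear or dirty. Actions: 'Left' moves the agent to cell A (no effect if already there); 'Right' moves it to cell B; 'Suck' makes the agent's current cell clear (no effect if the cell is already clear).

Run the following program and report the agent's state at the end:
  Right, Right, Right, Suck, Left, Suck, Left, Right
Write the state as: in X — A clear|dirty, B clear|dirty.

in B — A clear, B clear

t=1 Right ⇒ in B — A clear, B dirty
t=2 Right ⇒ in B — A clear, B dirty
t=3 Right ⇒ in B — A clear, B dirty
t=4 Suck ⇒ in B — A clear, B clear
t=5 Left ⇒ in A — A clear, B clear
t=6 Suck ⇒ in A — A clear, B clear
t=7 Left ⇒ in A — A clear, B clear
t=8 Right ⇒ in B — A clear, B clear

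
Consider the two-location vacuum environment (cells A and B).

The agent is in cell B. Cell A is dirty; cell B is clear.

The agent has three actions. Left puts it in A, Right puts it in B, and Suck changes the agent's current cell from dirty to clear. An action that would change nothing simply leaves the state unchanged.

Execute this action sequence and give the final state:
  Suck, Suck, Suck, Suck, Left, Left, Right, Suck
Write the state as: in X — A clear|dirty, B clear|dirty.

in B — A dirty, B clear

1. Suck → in B — A dirty, B clear
2. Suck → in B — A dirty, B clear
3. Suck → in B — A dirty, B clear
4. Suck → in B — A dirty, B clear
5. Left → in A — A dirty, B clear
6. Left → in A — A dirty, B clear
7. Right → in B — A dirty, B clear
8. Suck → in B — A dirty, B clear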